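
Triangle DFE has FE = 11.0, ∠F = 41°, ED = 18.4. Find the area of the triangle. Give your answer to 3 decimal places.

Law of sines: sin D = FE·sin F/ED ≈ 0.39221.
Since ED ≥ FE, only the acute value applies: ∠D ≈ 23.09°.
Then ∠E = 180° − ∠F − ∠D ≈ 115.91°.
Law of sines gives DF = ED·sin E/sin F ≈ 25.228.
Area = ½·ED·FE·sin E ≈ 91.029.

91.029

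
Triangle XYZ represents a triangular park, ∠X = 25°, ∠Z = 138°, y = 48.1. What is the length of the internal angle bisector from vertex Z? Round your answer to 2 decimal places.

20.38

The third angle is ∠Y = 180° − ∠Z − ∠X = 17.00°.
Law of sines: x = y·sin X/sin Y ≈ 69.528.
Law of sines: z = y·sin Z/sin Y ≈ 110.08.
The bisector from Z has length 2·x·y·cos(∠Z/2)/(x+y) ≈ 20.378.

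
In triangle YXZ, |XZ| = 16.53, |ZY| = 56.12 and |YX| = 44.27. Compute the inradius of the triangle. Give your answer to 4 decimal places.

Semiperimeter s = (16.53 + 56.12 + 44.27)/2 = 58.46.
Heron's formula: area = √(58.46·41.93·2.34·14.19) ≈ 285.29.
Inradius = area/s = 285.29/58.46 ≈ 4.8801.

4.8801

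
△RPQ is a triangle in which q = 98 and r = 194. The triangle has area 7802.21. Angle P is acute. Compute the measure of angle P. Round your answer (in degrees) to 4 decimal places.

55.1616

From area = ½·q·r·sin P, we get sin P = 2·area/(q·r) ≈ 0.82077.
Taking the acute solution, ∠P ≈ 55.16°.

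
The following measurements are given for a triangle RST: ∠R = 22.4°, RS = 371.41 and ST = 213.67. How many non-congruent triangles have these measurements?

RS·sin R = 371.41·sin(22.4°) ≈ 141.5.
Since RS sin R < ST < RS (141.5 < 213.67 < 371.41), two triangles exist.

2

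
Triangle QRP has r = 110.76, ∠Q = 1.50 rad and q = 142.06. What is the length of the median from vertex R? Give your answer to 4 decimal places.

Law of sines: sin R = r·sin Q/q ≈ 0.77772.
Since q ≥ r, only the acute value applies: ∠R ≈ 0.891 rad.
Then ∠P = π − ∠Q − ∠R ≈ 0.751 rad.
Law of sines gives p = q·sin P/sin Q ≈ 97.136.
Median from R: ½√(2·p² + 2·q² − r²) ≈ 108.36.

108.3571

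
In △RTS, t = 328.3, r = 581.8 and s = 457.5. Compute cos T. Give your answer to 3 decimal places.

cos T ≈ 0.827

By the law of cosines, cos T = (s² + r² − t²) / (2·s·r) ≈ 0.82656, so ∠T ≈ 34.25°.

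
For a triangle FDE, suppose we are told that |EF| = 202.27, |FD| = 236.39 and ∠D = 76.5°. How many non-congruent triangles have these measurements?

|FD|·sin D = 236.39·sin(76.5°) ≈ 229.9.
Since |EF| = 202.27 < 229.9 = |FD| sin D, no triangle exists.

0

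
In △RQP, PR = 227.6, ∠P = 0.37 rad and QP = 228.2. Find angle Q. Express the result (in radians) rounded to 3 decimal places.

By the law of cosines, RQ² = QP² + PR² − 2·QP·PR·cos P = 7030, so RQ ≈ 83.845.
Law of cosines again: cos Q = (RQ² + QP² − PR²)/(2·RQ·QP) ≈ 0.19086, so ∠Q ≈ 1.379 rad.

1.379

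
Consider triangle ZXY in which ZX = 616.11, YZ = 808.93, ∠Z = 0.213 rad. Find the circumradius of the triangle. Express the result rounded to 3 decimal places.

577.946

By the law of cosines, XY² = YZ² + ZX² − 2·YZ·ZX·cos Z = 59706, so XY ≈ 244.35.
Area = ½·YZ·ZX·sin Z ≈ 52678.
Circumradius = XY/(2 sin Z) ≈ 577.95.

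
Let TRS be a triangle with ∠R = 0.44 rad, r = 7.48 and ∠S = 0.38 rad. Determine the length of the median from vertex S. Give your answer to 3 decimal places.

The third angle is ∠T = π − ∠R − ∠S = 2.322 rad.
Law of sines: t = r·sin T/sin R ≈ 12.84.
Law of sines: s = r·sin S/sin R ≈ 6.5138.
Median from S: ½√(2·t² + 2·r² − s²) ≈ 9.9899.

9.990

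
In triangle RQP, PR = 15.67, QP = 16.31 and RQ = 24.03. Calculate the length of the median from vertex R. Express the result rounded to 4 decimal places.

Median from R: ½√(2·PR² + 2·RQ² − QP²) ≈ 18.574.

18.5739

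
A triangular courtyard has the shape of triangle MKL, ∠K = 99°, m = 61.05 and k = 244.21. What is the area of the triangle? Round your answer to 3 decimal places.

6846.833

Law of sines: sin M = m·sin K/k ≈ 0.24691.
Since k ≥ m, only the acute value applies: ∠M ≈ 14.29°.
Then ∠L = 180° − ∠K − ∠M ≈ 66.71°.
Law of sines gives l = k·sin L/sin K ≈ 227.1.
Area = ½·k·m·sin L ≈ 6846.8.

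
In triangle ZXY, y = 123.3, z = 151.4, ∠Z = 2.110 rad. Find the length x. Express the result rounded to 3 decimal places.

Law of sines: sin Y = y·sin Z/z ≈ 0.69885.
Since z ≥ y, only the acute value applies: ∠Y ≈ 0.774 rad.
Then ∠X = π − ∠Z − ∠Y ≈ 0.258 rad.
Law of sines gives x = z·sin X/sin Z ≈ 44.983.

44.983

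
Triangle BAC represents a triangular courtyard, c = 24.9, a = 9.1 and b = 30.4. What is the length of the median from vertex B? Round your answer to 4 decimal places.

Median from B: ½√(2·a² + 2·c² − b²) ≈ 10.971.

10.9713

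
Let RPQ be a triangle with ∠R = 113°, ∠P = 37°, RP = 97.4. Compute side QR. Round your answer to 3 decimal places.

The third angle is ∠Q = 180° − ∠R − ∠P = 30.00°.
Law of sines: QR = RP·sin P/sin Q ≈ 117.23.

117.234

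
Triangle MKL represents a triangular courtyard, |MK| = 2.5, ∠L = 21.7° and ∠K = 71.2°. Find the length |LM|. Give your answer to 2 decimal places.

The third angle is ∠M = 180° − ∠K − ∠L = 87.10°.
Law of sines: |LM| = |MK|·sin K/sin L ≈ 6.4007.

6.40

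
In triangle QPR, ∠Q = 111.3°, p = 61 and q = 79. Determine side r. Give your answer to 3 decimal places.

32.714

Law of sines: sin P = p·sin Q/q ≈ 0.71941.
Since q ≥ p, only the acute value applies: ∠P ≈ 46.01°.
Then ∠R = 180° − ∠Q − ∠P ≈ 22.69°.
Law of sines gives r = q·sin R/sin Q ≈ 32.714.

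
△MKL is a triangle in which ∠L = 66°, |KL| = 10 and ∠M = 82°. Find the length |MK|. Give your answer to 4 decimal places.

The third angle is ∠K = 180° − ∠L − ∠M = 32.00°.
Law of sines: |MK| = |KL|·sin L/sin M ≈ 9.2252.

9.2252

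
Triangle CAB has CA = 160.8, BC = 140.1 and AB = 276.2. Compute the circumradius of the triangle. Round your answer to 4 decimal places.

R ≈ 189.2227

By the law of cosines, cos C = (BC² + CA² − AB²) / (2·BC·CA) ≈ -0.68363, so ∠C ≈ 133.13°.
Circumradius = AB/(2 sin C) ≈ 189.22.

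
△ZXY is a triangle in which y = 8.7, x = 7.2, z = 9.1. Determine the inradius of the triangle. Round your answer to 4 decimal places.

Semiperimeter s = (9.1 + 7.2 + 8.7)/2 = 12.5.
Heron's formula: area = √(12.5·3.4·5.3·3.8) ≈ 29.257.
Inradius = area/s = 29.257/12.5 ≈ 2.3405.

2.3405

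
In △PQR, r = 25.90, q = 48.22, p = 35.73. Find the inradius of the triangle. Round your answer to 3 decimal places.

8.247

Semiperimeter s = (35.73 + 48.22 + 25.9)/2 = 54.925.
Heron's formula: area = √(54.925·19.195·6.705·29.025) ≈ 452.96.
Inradius = area/s = 452.96/54.925 ≈ 8.247.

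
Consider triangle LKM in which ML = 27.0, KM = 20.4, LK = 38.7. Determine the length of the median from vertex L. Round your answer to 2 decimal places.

Median from L: ½√(2·ML² + 2·LK² − KM²) ≈ 31.77.

m_L ≈ 31.77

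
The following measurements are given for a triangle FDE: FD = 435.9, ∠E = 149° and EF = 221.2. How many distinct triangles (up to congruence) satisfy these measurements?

EF·sin E = 221.2·sin(149°) ≈ 113.9.
Since ∠E is not acute, a triangle exists only if FD > EF; here FD > EF, so there is exactly one triangle.

1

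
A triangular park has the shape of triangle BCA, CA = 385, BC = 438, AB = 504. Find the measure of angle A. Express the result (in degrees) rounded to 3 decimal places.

∠A ≈ 57.170°

By the law of cosines, cos A = (CA² + AB² − BC²) / (2·CA·AB) ≈ 0.54215, so ∠A ≈ 57.17°.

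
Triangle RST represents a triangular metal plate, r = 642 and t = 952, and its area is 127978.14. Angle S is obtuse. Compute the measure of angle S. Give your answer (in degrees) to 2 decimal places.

From area = ½·t·r·sin S, we get sin S = 2·area/(t·r) ≈ 0.41879.
Taking the obtuse solution, ∠S ≈ 155.24°.

∠S ≈ 155.24°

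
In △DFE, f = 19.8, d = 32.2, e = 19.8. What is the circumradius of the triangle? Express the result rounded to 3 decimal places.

17.008

By the law of cosines, cos D = (f² + e² − d²) / (2·f·e) ≈ -0.32237, so ∠D ≈ 108.81°.
Circumradius = d/(2 sin D) ≈ 17.008.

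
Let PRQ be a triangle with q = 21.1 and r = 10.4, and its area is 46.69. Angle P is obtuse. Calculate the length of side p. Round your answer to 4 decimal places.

From area = ½·r·q·sin P, we get sin P = 2·area/(r·q) ≈ 0.42554.
Taking the obtuse solution, ∠P ≈ 154.82°.
Law of cosines then gives p ≈ 30.831.

30.8307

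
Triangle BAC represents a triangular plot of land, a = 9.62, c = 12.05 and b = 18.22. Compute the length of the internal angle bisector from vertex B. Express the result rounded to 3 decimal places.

By the law of cosines, cos B = (a² + c² − b²) / (2·a·c) ≈ -0.40640, so ∠B ≈ 113.98°.
The bisector from B has length 2·a·c·cos(∠B/2)/(a+c) ≈ 5.8286.

5.829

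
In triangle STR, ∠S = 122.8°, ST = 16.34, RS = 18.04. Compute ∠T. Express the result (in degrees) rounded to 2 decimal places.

∠T ≈ 30.14°

By the law of cosines, TR² = RS² + ST² − 2·RS·ST·cos S = 911.8, so TR ≈ 30.196.
Law of cosines again: cos T = (ST² + TR² − RS²)/(2·ST·TR) ≈ 0.86476, so ∠T ≈ 30.14°.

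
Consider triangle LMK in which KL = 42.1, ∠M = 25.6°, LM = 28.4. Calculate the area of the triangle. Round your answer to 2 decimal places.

404.24

Law of sines: sin K = LM·sin M/KL ≈ 0.29148.
Since KL ≥ LM, only the acute value applies: ∠K ≈ 16.95°.
Then ∠L = 180° − ∠M − ∠K ≈ 137.45°.
Law of sines gives MK = KL·sin L/sin M ≈ 65.884.
Area = ½·KL·LM·sin L ≈ 404.24.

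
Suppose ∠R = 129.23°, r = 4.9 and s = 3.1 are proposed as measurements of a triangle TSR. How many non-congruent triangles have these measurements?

s·sin R = 3.1·sin(129.23°) ≈ 2.401.
Since ∠R is not acute, a triangle exists only if r > s; here r > s, so there is exactly one triangle.

1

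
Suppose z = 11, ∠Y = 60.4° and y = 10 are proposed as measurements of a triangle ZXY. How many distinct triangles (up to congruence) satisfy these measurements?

2

z·sin Y = 11·sin(60.4°) ≈ 9.564.
Since z sin Y < y < z (9.564 < 10 < 11), two triangles exist.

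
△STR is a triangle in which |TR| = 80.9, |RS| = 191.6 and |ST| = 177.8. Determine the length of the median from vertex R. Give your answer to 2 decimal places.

117.15

Median from R: ½√(2·|TR|² + 2·|RS|² − |ST|²) ≈ 117.15.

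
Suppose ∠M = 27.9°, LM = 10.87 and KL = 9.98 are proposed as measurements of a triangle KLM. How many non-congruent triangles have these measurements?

2

LM·sin M = 10.87·sin(27.9°) ≈ 5.086.
Since LM sin M < KL < LM (5.086 < 9.98 < 10.87), two triangles exist.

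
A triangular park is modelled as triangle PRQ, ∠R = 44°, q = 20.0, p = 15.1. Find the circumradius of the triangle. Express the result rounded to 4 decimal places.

By the law of cosines, r² = q² + p² − 2·q·p·cos R = 193.53, so r ≈ 13.911.
Area = ½·q·p·sin R ≈ 104.89.
Circumradius = r/(2 sin R) ≈ 10.013.

10.0132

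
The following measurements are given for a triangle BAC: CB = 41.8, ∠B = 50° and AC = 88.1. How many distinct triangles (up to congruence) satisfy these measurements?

1

CB·sin B = 41.8·sin(50°) ≈ 32.02.
Since AC ≥ CB, exactly one triangle exists.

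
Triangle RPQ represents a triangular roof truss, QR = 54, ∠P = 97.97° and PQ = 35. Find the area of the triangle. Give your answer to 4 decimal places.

633.5199

Law of sines: sin R = PQ·sin P/QR ≈ 0.64189.
Since QR ≥ PQ, only the acute value applies: ∠R ≈ 39.93°.
Then ∠Q = 180° − ∠P − ∠R ≈ 42.10°.
Law of sines gives RP = QR·sin Q/sin P ≈ 36.554.
Area = ½·QR·PQ·sin Q ≈ 633.52.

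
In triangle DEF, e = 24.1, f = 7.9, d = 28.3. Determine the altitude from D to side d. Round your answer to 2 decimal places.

6.12

Semiperimeter s = (28.3 + 24.1 + 7.9)/2 = 30.15.
Heron's formula: area = √(30.15·1.85·6.05·22.25) ≈ 86.651.
The altitude from D has length 2·area/d ≈ 6.1237.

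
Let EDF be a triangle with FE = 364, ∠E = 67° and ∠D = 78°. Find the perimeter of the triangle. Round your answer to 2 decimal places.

The third angle is ∠F = 180° − ∠E − ∠D = 35.00°.
Law of sines: DF = FE·sin E/sin D ≈ 342.55.
Law of sines: ED = FE·sin F/sin D ≈ 213.45.
Semiperimeter s = (342.55+364+213.45)/2 = 460.
Perimeter = 342.55 + 364 + 213.45 = 920.

perimeter ≈ 920.00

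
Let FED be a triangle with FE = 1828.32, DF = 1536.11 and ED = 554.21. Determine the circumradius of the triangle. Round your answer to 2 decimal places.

By the law of cosines, cos F = (DF² + FE² − ED²) / (2·DF·FE) ≈ 0.96052, so ∠F ≈ 16.15°.
Circumradius = ED/(2 sin F) ≈ 996.02.

R ≈ 996.02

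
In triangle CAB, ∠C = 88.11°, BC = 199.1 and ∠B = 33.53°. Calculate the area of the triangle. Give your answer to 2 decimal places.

The third angle is ∠A = 180° − ∠B − ∠C = 58.36°.
Law of sines: AB = BC·sin C/sin A ≈ 233.73.
Law of sines: CA = BC·sin B/sin A ≈ 129.18.
Area = ½·BC·AB·sin B ≈ 12853.

12852.73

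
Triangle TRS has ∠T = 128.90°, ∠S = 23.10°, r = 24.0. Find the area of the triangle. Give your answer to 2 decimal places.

The third angle is ∠R = 180° − ∠S − ∠T = 28.00°.
Law of sines: t = r·sin T/sin R ≈ 39.785.
Law of sines: s = r·sin S/sin R ≈ 20.057.
Area = ½·r·t·sin S ≈ 187.31.

187.31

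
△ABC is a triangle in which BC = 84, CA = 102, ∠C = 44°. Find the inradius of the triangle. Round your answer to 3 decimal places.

23.101

By the law of cosines, AB² = BC² + CA² − 2·BC·CA·cos C = 5133.4, so AB ≈ 71.648.
Area = ½·BC·CA·sin C ≈ 2975.9.
Semiperimeter s = (84+102+71.648)/2 = 128.82.
Inradius = area/s = 2975.9/128.82 ≈ 23.101.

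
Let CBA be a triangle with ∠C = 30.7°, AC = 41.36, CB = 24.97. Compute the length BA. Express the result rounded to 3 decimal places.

23.624

By the law of cosines, BA² = AC² + CB² − 2·AC·CB·cos C = 558.11, so BA ≈ 23.624.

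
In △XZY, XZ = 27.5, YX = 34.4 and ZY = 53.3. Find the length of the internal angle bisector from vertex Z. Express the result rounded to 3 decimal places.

By the law of cosines, cos Z = (XZ² + ZY² − YX²) / (2·XZ·ZY) ≈ 0.82339, so ∠Z ≈ 34.57°.
The bisector from Z has length 2·XZ·ZY·cos(∠Z/2)/(XZ+ZY) ≈ 34.642.

t_Z ≈ 34.642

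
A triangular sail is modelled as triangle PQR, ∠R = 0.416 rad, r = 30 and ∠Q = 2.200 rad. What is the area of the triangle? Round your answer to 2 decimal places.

The third angle is ∠P = π − ∠Q − ∠R = 0.526 rad.
Law of sines: p = r·sin P/sin R ≈ 37.247.
Law of sines: q = r·sin Q/sin R ≈ 60.021.
Area = ½·r·p·sin Q ≈ 451.71.

area ≈ 451.71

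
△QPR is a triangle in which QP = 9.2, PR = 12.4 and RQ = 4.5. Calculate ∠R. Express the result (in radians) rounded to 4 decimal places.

0.6422

By the law of cosines, cos R = (PR² + RQ² − QP²) / (2·PR·RQ) ≈ 0.80081, so ∠R ≈ 0.642 rad.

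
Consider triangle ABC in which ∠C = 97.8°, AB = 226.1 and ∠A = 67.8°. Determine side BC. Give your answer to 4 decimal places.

211.2943

The third angle is ∠B = 180° − ∠C − ∠A = 14.40°.
Law of sines: BC = AB·sin A/sin C ≈ 211.29.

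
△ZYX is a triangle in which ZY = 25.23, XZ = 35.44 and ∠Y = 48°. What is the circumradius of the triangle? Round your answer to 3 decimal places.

Law of sines: sin X = ZY·sin Y/XZ ≈ 0.52905.
Since XZ ≥ ZY, only the acute value applies: ∠X ≈ 31.94°.
Then ∠Z = 180° − ∠Y − ∠X ≈ 100.06°.
Law of sines gives YX = XZ·sin Z/sin Y ≈ 46.956.
Circumradius = XZ/(2 sin Y) ≈ 23.845.

R ≈ 23.845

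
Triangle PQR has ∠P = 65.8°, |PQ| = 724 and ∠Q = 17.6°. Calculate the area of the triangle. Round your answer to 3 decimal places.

area ≈ 72765.491

The third angle is ∠R = 180° − ∠P − ∠Q = 96.60°.
Law of sines: |QR| = |PQ|·sin P/sin R ≈ 664.78.
Law of sines: |RP| = |PQ|·sin Q/sin R ≈ 220.38.
Area = ½·|PQ|·|QR|·sin Q ≈ 72765.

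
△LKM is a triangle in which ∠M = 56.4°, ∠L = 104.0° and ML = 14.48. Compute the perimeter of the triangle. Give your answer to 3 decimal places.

92.317

The third angle is ∠K = 180° − ∠M − ∠L = 19.60°.
Law of sines: KM = ML·sin L/sin K ≈ 41.883.
Law of sines: LK = ML·sin M/sin K ≈ 35.954.
Semiperimeter s = (41.883+14.48+35.954)/2 = 46.159.
Perimeter = 41.883 + 14.48 + 35.954 = 92.317.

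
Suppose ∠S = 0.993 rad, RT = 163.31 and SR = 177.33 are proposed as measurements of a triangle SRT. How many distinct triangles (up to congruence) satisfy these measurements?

SR·sin S = 177.33·sin(0.993 rad) ≈ 148.5.
Since SR sin S < RT < SR (148.5 < 163.31 < 177.33), two triangles exist.

2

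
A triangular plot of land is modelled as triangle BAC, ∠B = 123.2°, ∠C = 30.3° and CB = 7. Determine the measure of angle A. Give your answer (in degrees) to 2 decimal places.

The third angle is ∠A = 180° − ∠C − ∠B = 26.50°.

∠A ≈ 26.50°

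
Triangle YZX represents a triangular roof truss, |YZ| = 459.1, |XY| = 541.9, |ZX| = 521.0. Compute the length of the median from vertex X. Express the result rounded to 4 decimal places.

m_X ≈ 479.4321

Median from X: ½√(2·|ZX|² + 2·|XY|² − |YZ|²) ≈ 479.43.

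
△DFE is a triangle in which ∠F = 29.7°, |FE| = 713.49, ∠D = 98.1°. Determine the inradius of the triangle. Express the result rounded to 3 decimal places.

The third angle is ∠E = 180° − ∠D − ∠F = 52.20°.
Law of sines: |ED| = |FE|·sin F/sin D ≈ 357.07.
Law of sines: |DF| = |FE|·sin E/sin D ≈ 569.45.
Area = ½·|FE|·|ED|·sin E ≈ 1.0065e+05.
Semiperimeter s = (713.49+357.07+569.45)/2 = 820.
Inradius = area/s = 1.0065e+05/820 ≈ 122.75.

r ≈ 122.745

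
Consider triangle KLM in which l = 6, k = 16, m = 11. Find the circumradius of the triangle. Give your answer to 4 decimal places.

By the law of cosines, cos K = (l² + m² − k²) / (2·l·m) ≈ -0.75000, so ∠K ≈ 138.59°.
Circumradius = k/(2 sin K) ≈ 12.095.

12.0949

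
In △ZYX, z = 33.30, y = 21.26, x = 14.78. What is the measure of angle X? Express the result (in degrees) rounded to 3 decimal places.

By the law of cosines, cos X = (z² + y² − x²) / (2·z·y) ≈ 0.94810, so ∠X ≈ 18.54°.

18.540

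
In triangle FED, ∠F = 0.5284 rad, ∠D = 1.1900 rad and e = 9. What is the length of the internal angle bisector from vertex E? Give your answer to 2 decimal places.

t_E ≈ 4.50

The third angle is ∠E = π − ∠D − ∠F = 1.4232 rad.
Law of sines: f = e·sin F/sin E ≈ 4.5873.
Law of sines: d = e·sin D/sin E ≈ 8.4472.
The bisector from E has length 2·d·f·cos(∠E/2)/(d+f) ≈ 4.5028.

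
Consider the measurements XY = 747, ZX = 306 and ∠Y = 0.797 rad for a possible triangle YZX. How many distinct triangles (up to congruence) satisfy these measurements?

0

XY·sin Y = 747·sin(0.797 rad) ≈ 534.3.
Since ZX = 306 < 534.3 = XY sin Y, no triangle exists.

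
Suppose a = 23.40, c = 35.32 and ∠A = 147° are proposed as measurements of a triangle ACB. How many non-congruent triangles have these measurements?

0

c·sin A = 35.32·sin(147°) ≈ 19.24.
Since ∠A is not acute, a triangle exists only if a > c; here a ≤ c, so there is no triangle.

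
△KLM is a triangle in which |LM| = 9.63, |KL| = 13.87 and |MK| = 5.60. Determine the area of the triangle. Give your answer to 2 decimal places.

Semiperimeter s = (9.63 + 5.6 + 13.87)/2 = 14.55.
Heron's formula: area = √(14.55·4.92·8.95·0.68) ≈ 20.873.

area ≈ 20.87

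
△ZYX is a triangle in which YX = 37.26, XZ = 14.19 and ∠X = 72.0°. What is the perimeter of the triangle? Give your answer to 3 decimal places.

perimeter ≈ 86.987

By the law of cosines, ZY² = YX² + XZ² − 2·YX·XZ·cos X = 1262.9, so ZY ≈ 35.537.
Semiperimeter s = (37.26+14.19+35.537)/2 = 43.494.
Perimeter = 37.26 + 14.19 + 35.537 = 86.987.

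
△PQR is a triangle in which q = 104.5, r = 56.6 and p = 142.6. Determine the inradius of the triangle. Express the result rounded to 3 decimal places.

16.575

Semiperimeter s = (142.6 + 104.5 + 56.6)/2 = 151.85.
Heron's formula: area = √(151.85·9.25·47.35·95.25) ≈ 2516.9.
Inradius = area/s = 2516.9/151.85 ≈ 16.575.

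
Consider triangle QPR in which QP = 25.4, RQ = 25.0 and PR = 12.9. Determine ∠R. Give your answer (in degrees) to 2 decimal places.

By the law of cosines, cos R = (PR² + RQ² − QP²) / (2·PR·RQ) ≈ 0.22674, so ∠R ≈ 76.89°.

∠R ≈ 76.89°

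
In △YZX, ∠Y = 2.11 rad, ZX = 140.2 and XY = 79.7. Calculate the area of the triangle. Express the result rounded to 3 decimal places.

area ≈ 2785.770

Law of sines: sin Z = XY·sin Y/ZX ≈ 0.48782.
Since ZX ≥ XY, only the acute value applies: ∠Z ≈ 0.510 rad.
Then ∠X = π − ∠Y − ∠Z ≈ 0.522 rad.
Law of sines gives YZ = ZX·sin X/sin Y ≈ 81.465.
Area = ½·ZX·XY·sin X ≈ 2785.8.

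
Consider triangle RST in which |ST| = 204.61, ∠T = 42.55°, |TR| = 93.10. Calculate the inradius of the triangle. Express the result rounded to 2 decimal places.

By the law of cosines, |RS|² = |ST|² + |TR|² − 2·|ST|·|TR|·cos T = 22466, so |RS| ≈ 149.89.
Area = ½·|ST|·|TR|·sin T ≈ 6440.8.
Semiperimeter s = (204.61+93.1+149.89)/2 = 223.8.
Inradius = area/s = 6440.8/223.8 ≈ 28.78.

r ≈ 28.78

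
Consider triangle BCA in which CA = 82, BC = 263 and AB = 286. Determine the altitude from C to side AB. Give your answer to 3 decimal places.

74.696

Semiperimeter s = (82 + 286 + 263)/2 = 315.5.
Heron's formula: area = √(315.5·233.5·29.5·52.5) ≈ 10682.
The altitude from C has length 2·area/AB ≈ 74.696.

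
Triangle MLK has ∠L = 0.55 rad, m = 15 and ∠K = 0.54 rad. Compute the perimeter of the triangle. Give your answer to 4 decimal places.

perimeter ≈ 32.5410

The third angle is ∠M = π − ∠L − ∠K = 2.052 rad.
Law of sines: l = m·sin L/sin M ≈ 8.8428.
Law of sines: k = m·sin K/sin M ≈ 8.6982.
Semiperimeter s = (15+8.8428+8.6982)/2 = 16.271.
Perimeter = 15 + 8.8428 + 8.6982 = 32.541.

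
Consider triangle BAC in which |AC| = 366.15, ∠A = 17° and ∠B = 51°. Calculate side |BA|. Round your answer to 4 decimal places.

436.8399

The third angle is ∠C = 180° − ∠B − ∠A = 112.00°.
Law of sines: |BA| = |AC|·sin C/sin B ≈ 436.84.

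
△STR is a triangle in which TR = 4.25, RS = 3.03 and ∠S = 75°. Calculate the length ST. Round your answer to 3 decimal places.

3.866

Law of sines: sin T = RS·sin S/TR ≈ 0.68865.
Since TR ≥ RS, only the acute value applies: ∠T ≈ 43.52°.
Then ∠R = 180° − ∠S − ∠T ≈ 61.48°.
Law of sines gives ST = TR·sin R/sin S ≈ 3.8659.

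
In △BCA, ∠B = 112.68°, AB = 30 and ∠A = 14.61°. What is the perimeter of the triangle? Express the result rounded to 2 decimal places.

perimeter ≈ 74.30

The third angle is ∠C = 180° − ∠A − ∠B = 52.71°.
Law of sines: CA = AB·sin B/sin C ≈ 34.792.
Law of sines: BC = AB·sin A/sin C ≈ 9.5115.
Semiperimeter s = (34.792+30+9.5115)/2 = 37.152.
Perimeter = 34.792 + 30 + 9.5115 = 74.304.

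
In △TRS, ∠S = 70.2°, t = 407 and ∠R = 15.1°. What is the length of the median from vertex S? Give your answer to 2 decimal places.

m_S ≈ 227.10

The third angle is ∠T = 180° − ∠R − ∠S = 94.70°.
Law of sines: r = t·sin R/sin T ≈ 106.38.
Law of sines: s = t·sin S/sin T ≈ 384.23.
Median from S: ½√(2·t² + 2·r² − s²) ≈ 227.1.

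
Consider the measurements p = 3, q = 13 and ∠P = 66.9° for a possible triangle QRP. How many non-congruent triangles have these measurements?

q·sin P = 13·sin(66.9°) ≈ 11.96.
Since p = 3 < 11.96 = q sin P, no triangle exists.

0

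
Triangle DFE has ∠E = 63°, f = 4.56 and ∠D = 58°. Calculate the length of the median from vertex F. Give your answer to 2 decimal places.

The third angle is ∠F = 180° − ∠E − ∠D = 59.00°.
Law of sines: d = f·sin D/sin F ≈ 4.5115.
Law of sines: e = f·sin E/sin F ≈ 4.74.
Median from F: ½√(2·e² + 2·d² − f²) ≈ 4.0264.

m_F ≈ 4.03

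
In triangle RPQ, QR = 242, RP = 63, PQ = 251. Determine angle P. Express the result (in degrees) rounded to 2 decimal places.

∠P ≈ 74.59°

By the law of cosines, cos P = (RP² + PQ² − QR²) / (2·RP·PQ) ≈ 0.26579, so ∠P ≈ 74.59°.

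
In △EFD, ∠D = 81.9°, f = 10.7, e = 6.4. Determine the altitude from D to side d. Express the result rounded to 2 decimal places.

5.81

By the law of cosines, d² = e² + f² − 2·e·f·cos D = 136.15, so d ≈ 11.668.
Area = ½·e·f·sin D ≈ 33.898.
The altitude from D has length 2·area/d ≈ 5.8103.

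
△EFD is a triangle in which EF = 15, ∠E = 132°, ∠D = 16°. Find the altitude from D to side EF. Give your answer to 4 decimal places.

21.4307

The third angle is ∠F = 180° − ∠D − ∠E = 32.00°.
Law of sines: FD = EF·sin E/sin D ≈ 40.441.
Law of sines: DE = EF·sin F/sin D ≈ 28.838.
Area = ½·EF·FD·sin F ≈ 160.73.
The altitude from D has length 2·area/EF ≈ 21.431.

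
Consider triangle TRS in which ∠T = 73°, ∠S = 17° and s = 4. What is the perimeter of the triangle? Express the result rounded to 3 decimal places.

perimeter ≈ 30.765

The third angle is ∠R = 180° − ∠S − ∠T = 90.00°.
Law of sines: t = s·sin T/sin S ≈ 13.083.
Law of sines: r = s·sin R/sin S ≈ 13.681.
Semiperimeter p = (13.083+13.681+4)/2 = 15.382.
Perimeter = 13.083 + 13.681 + 4 = 30.765.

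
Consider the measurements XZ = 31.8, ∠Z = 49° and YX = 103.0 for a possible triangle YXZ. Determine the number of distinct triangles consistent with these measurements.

1

XZ·sin Z = 31.8·sin(49°) ≈ 24.
Since YX ≥ XZ, exactly one triangle exists.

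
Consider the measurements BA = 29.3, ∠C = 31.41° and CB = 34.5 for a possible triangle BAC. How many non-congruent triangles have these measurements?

2

CB·sin C = 34.5·sin(31.41°) ≈ 17.98.
Since CB sin C < BA < CB (17.98 < 29.3 < 34.5), two triangles exist.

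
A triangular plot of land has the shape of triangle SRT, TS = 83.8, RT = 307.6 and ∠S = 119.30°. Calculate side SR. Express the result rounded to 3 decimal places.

Law of sines: sin R = TS·sin S/RT ≈ 0.23758.
Since RT ≥ TS, only the acute value applies: ∠R ≈ 13.74°.
Then ∠T = 180° − ∠S − ∠R ≈ 46.96°.
Law of sines gives SR = RT·sin T/sin S ≈ 257.78.

257.783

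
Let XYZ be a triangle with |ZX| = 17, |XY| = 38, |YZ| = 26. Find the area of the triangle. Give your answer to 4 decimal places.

Semiperimeter s = (26 + 17 + 38)/2 = 40.5.
Heron's formula: area = √(40.5·14.5·23.5·2.5) ≈ 185.74.

area ≈ 185.7443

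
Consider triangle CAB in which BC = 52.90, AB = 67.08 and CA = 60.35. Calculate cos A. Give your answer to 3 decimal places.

cos A ≈ 0.660

By the law of cosines, cos A = (CA² + AB² − BC²) / (2·CA·AB) ≈ 0.65996, so ∠A ≈ 48.70°.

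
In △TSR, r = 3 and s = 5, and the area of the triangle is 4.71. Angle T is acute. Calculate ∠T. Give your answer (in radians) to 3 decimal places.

From area = ½·s·r·sin T, we get sin T = 2·area/(s·r) ≈ 0.62800.
Taking the acute solution, ∠T ≈ 0.679 rad.

∠T ≈ 0.679 rad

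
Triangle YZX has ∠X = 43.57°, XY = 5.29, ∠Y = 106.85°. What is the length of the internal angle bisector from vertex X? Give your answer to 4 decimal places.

t_X ≈ 6.4814

The third angle is ∠Z = 180° − ∠X − ∠Y = 29.58°.
Law of sines: ZX = XY·sin Y/sin Z ≈ 10.256.
Law of sines: YZ = XY·sin X/sin Z ≈ 7.3861.
The bisector from X has length 2·ZX·XY·cos(∠X/2)/(ZX+XY) ≈ 6.4814.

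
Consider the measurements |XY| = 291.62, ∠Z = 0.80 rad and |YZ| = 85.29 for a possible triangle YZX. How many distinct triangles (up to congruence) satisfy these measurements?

1

|YZ|·sin Z = 85.29·sin(0.80 rad) ≈ 61.18.
Since |XY| ≥ |YZ|, exactly one triangle exists.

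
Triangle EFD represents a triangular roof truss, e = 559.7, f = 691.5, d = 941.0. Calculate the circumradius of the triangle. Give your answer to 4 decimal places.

By the law of cosines, cos E = (f² + d² − e²) / (2·f·d) ≈ 0.80712, so ∠E ≈ 0.6315 rad.
Circumradius = e/(2 sin E) ≈ 474.01.

R ≈ 474.0114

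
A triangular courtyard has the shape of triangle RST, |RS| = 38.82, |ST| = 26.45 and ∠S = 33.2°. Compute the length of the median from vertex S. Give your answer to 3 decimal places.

By the law of cosines, |TR|² = |RS|² + |ST|² − 2·|RS|·|ST|·cos S = 488.23, so |TR| ≈ 22.096.
Median from S: ½√(2·|RS|² + 2·|ST|² − |TR|²) ≈ 31.325.

m_S ≈ 31.325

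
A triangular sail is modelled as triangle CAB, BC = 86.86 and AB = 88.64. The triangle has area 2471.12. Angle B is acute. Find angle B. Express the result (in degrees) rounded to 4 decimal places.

39.9344

From area = ½·AB·BC·sin B, we get sin B = 2·area/(AB·BC) ≈ 0.64191.
Taking the acute solution, ∠B ≈ 39.93°.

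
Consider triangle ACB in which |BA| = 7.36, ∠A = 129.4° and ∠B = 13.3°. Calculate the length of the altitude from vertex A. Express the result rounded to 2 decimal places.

The third angle is ∠C = 180° − ∠B − ∠A = 37.30°.
Law of sines: |CB| = |BA|·sin A/sin C ≈ 9.3852.
Law of sines: |AC| = |BA|·sin B/sin C ≈ 2.7941.
Area = ½·|BA|·|CB|·sin B ≈ 7.9453.
The altitude from A has length 2·area/|CB| ≈ 1.6932.

1.69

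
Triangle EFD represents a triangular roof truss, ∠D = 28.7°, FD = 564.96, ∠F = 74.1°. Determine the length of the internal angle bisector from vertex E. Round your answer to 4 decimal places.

The third angle is ∠E = 180° − ∠F − ∠D = 77.20°.
Law of sines: DE = FD·sin F/sin E ≈ 557.19.
Law of sines: EF = FD·sin D/sin E ≈ 278.22.
The bisector from E has length 2·DE·EF·cos(∠E/2)/(DE+EF) ≈ 290.04.

t_E ≈ 290.0440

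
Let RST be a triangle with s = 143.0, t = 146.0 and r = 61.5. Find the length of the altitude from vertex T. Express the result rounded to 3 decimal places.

Semiperimeter p = (61.5 + 143 + 146)/2 = 175.25.
Heron's formula: area = √(175.25·113.75·32.25·29.25) ≈ 4336.4.
The altitude from T has length 2·area/t ≈ 59.403.

h_T ≈ 59.403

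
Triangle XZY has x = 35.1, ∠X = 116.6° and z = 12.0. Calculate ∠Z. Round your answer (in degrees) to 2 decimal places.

∠Z ≈ 17.80°

Law of sines: sin Z = z·sin X/x ≈ 0.30569.
Since x ≥ z, only the acute value applies: ∠Z ≈ 17.80°.
Then ∠Y = 180° − ∠X − ∠Z ≈ 45.60°.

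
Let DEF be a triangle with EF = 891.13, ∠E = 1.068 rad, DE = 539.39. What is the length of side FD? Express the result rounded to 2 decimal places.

788.55

By the law of cosines, FD² = DE² + EF² − 2·DE·EF·cos E = 6.2181e+05, so FD ≈ 788.55.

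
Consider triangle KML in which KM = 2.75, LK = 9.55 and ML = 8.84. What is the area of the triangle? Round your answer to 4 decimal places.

Semiperimeter s = (8.84 + 9.55 + 2.75)/2 = 10.57.
Heron's formula: area = √(10.57·1.73·1.02·7.82) ≈ 12.077.

area ≈ 12.0771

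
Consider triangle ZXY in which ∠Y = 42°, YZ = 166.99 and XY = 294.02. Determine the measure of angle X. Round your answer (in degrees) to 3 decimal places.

33.328

By the law of cosines, ZX² = XY² + YZ² − 2·XY·YZ·cos Y = 41359, so ZX ≈ 203.37.
Law of cosines again: cos X = (ZX² + XY² − YZ²)/(2·ZX·XY) ≈ 0.83554, so ∠X ≈ 33.33°.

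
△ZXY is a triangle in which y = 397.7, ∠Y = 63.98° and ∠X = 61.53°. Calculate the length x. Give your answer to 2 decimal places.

The third angle is ∠Z = 180° − ∠X − ∠Y = 54.49°.
Law of sines: x = y·sin X/sin Y ≈ 389.04.

389.04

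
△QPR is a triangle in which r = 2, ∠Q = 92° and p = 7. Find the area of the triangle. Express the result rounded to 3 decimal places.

area ≈ 6.996

Area = ½·p·r·sin Q ≈ 6.9957.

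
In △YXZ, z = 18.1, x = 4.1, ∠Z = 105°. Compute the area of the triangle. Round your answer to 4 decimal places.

Law of sines: sin X = x·sin Z/z ≈ 0.21880.
Since z ≥ x, only the acute value applies: ∠X ≈ 12.64°.
Then ∠Y = 180° − ∠Z − ∠X ≈ 62.36°.
Law of sines gives y = z·sin Y/sin Z ≈ 16.6.
Area = ½·z·x·sin Y ≈ 32.871.

32.8710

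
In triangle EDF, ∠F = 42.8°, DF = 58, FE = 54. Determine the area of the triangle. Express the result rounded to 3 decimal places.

area ≈ 1064.005

Area = ½·DF·FE·sin F ≈ 1064.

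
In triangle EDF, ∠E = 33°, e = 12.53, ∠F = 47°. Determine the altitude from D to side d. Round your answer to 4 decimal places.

The third angle is ∠D = 180° − ∠F − ∠E = 100.00°.
Law of sines: d = e·sin D/sin E ≈ 22.657.
Law of sines: f = e·sin F/sin E ≈ 16.826.
Area = ½·e·d·sin F ≈ 103.81.
The altitude from D has length 2·area/d ≈ 9.1639.

9.1639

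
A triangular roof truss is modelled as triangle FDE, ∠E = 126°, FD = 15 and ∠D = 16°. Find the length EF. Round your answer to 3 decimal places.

5.111

The third angle is ∠F = 180° − ∠D − ∠E = 38.00°.
Law of sines: EF = FD·sin D/sin E ≈ 5.1106.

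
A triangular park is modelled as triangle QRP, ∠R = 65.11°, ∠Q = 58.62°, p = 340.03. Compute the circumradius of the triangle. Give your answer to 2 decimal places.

The third angle is ∠P = 180° − ∠Q − ∠R = 56.27°.
Law of sines: q = p·sin Q/sin P ≈ 349.05.
Law of sines: r = p·sin R/sin P ≈ 370.88.
Circumradius = p/(2 sin P) ≈ 204.43.

204.43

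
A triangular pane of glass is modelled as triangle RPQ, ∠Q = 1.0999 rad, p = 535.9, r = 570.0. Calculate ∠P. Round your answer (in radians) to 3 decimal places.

By the law of cosines, q² = r² + p² − 2·r·p·cos Q = 3.3492e+05, so q ≈ 578.72.
Law of cosines again: cos P = (q² + r² − p²)/(2·q·r) ≈ 0.56481, so ∠P ≈ 0.9706 rad.

0.971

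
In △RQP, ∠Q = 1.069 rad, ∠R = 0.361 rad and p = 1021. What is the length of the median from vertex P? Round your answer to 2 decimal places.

The third angle is ∠P = π − ∠R − ∠Q = 1.712 rad.
Law of sines: r = p·sin R/sin P ≈ 364.23.
Law of sines: q = p·sin Q/sin P ≈ 904.08.
Median from P: ½√(2·r² + 2·q² − p²) ≈ 463.03.

m_P ≈ 463.03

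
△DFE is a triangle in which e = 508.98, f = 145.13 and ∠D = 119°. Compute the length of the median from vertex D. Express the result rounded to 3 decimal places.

By the law of cosines, d² = f² + e² − 2·f·e·cos D = 3.5175e+05, so d ≈ 593.08.
Median from D: ½√(2·f² + 2·e² − d²) ≈ 228.31.

228.309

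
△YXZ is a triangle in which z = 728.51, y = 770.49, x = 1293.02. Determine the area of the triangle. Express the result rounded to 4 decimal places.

area ≈ 245012.3799

Semiperimeter s = (770.49 + 1293 + 728.51)/2 = 1396.
Heron's formula: area = √(1396·625.52·102.99·667.5) ≈ 2.4501e+05.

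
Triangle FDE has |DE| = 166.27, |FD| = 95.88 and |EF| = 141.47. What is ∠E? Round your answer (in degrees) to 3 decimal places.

∠E ≈ 35.148°

By the law of cosines, cos E = (|DE|² + |EF|² − |FD|²) / (2·|DE|·|EF|) ≈ 0.81766, so ∠E ≈ 35.15°.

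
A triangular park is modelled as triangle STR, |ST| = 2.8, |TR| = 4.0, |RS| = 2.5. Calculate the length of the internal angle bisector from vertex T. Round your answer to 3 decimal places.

By the law of cosines, cos T = (|ST|² + |TR|² − |RS|²) / (2·|ST|·|TR|) ≈ 0.78527, so ∠T ≈ 38.25°.
The bisector from T has length 2·|ST|·|TR|·cos(∠T/2)/(|ST|+|TR|) ≈ 3.1123.

t_T ≈ 3.112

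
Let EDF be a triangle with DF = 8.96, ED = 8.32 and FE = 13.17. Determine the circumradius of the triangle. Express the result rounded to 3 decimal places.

6.672

By the law of cosines, cos E = (FE² + ED² − DF²) / (2·FE·ED) ≈ 0.74100, so ∠E ≈ 42.18°.
Circumradius = DF/(2 sin E) ≈ 6.6716.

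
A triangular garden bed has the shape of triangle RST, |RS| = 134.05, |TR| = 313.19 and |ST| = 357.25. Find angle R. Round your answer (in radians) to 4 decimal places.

By the law of cosines, cos R = (|TR|² + |RS|² − |ST|²) / (2·|TR|·|RS|) ≈ -0.13780, so ∠R ≈ 1.7090 rad.

1.7090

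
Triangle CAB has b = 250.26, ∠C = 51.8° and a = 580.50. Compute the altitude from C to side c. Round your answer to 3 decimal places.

By the law of cosines, c² = a² + b² − 2·a·b·cos C = 2.1993e+05, so c ≈ 468.97.
Area = ½·a·b·sin C ≈ 57083.
The altitude from C has length 2·area/c ≈ 243.44.

243.441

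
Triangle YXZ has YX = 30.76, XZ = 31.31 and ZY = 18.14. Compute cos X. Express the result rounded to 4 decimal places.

0.8293

By the law of cosines, cos X = (YX² + XZ² − ZY²) / (2·YX·XZ) ≈ 0.82932, so ∠X ≈ 33.97°.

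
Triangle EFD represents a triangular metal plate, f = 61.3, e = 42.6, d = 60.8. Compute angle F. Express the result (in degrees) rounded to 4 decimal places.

∠F ≈ 70.2118°

By the law of cosines, cos F = (d² + e² − f²) / (2·d·e) ≈ 0.33854, so ∠F ≈ 70.21°.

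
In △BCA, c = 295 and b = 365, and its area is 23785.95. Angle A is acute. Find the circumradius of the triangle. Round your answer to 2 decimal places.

From area = ½·b·c·sin A, we get sin A = 2·area/(b·c) ≈ 0.44181.
Taking the acute solution, ∠A ≈ 26.22°.
Law of cosines then gives a ≈ 164.49.
Circumradius = a/(2 sin A) ≈ 186.16.

R ≈ 186.16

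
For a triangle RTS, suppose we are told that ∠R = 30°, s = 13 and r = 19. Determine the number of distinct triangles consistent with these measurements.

s·sin R = 13·sin(30°) ≈ 6.5.
Since r ≥ s, exactly one triangle exists.

1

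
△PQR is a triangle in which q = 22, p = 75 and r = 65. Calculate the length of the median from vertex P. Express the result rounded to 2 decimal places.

m_P ≈ 30.79

Median from P: ½√(2·q² + 2·r² − p²) ≈ 30.794.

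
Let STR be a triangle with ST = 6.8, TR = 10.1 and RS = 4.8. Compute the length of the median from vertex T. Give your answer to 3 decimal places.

Median from T: ½√(2·ST² + 2·TR² − RS²) ≈ 8.2683.

8.268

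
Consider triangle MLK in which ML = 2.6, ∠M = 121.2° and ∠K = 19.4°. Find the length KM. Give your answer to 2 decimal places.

The third angle is ∠L = 180° − ∠K − ∠M = 39.40°.
Law of sines: KM = ML·sin L/sin K ≈ 4.9684.

4.97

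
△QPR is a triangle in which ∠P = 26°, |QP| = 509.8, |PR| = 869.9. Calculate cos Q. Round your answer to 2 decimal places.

cos Q ≈ -0.58

By the law of cosines, |RQ|² = |QP|² + |PR|² − 2·|QP|·|PR|·cos P = 2.1944e+05, so |RQ| ≈ 468.44.
Law of cosines again: cos Q = (|RQ|² + |QP|² − |PR|²)/(2·|RQ|·|QP|) ≈ -0.58078, so ∠Q ≈ 125.51°.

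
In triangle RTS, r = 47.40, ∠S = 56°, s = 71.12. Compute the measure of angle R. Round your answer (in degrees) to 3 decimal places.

∠R ≈ 33.541°

Law of sines: sin R = r·sin S/s ≈ 0.55254.
Since s ≥ r, only the acute value applies: ∠R ≈ 33.54°.
Then ∠T = 180° − ∠S − ∠R ≈ 90.46°.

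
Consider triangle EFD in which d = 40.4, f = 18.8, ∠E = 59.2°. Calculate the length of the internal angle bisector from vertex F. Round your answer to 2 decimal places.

By the law of cosines, e² = f² + d² − 2·f·d·cos E = 1207.8, so e ≈ 34.753.
Law of cosines again: cos F = (d² + e² − f²)/(2·d·e) ≈ 0.88549, so ∠F ≈ 27.69°.
The bisector from F has length 2·d·e·cos(∠F/2)/(d+e) ≈ 36.279.

36.28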